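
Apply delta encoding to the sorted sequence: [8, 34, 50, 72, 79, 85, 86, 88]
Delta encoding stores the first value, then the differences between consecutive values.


First value: 8
Deltas:
  34 - 8 = 26
  50 - 34 = 16
  72 - 50 = 22
  79 - 72 = 7
  85 - 79 = 6
  86 - 85 = 1
  88 - 86 = 2


Delta encoded: [8, 26, 16, 22, 7, 6, 1, 2]


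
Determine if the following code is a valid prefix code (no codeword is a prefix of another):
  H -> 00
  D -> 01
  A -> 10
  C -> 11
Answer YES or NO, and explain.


Checking each pair (does one codeword prefix another?):
  H='00' vs D='01': no prefix
  H='00' vs A='10': no prefix
  H='00' vs C='11': no prefix
  D='01' vs H='00': no prefix
  D='01' vs A='10': no prefix
  D='01' vs C='11': no prefix
  A='10' vs H='00': no prefix
  A='10' vs D='01': no prefix
  A='10' vs C='11': no prefix
  C='11' vs H='00': no prefix
  C='11' vs D='01': no prefix
  C='11' vs A='10': no prefix
No violation found over all pairs.

YES -- this is a valid prefix code. No codeword is a prefix of any other codeword.


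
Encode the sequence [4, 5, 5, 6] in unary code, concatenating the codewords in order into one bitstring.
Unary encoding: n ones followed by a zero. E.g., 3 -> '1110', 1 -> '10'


Encode each number as n ones followed by a terminating 0:
  4 -> 11110 (5 bits)
  5 -> 111110 (6 bits)
  5 -> 111110 (6 bits)
  6 -> 1111110 (7 bits)
Total length = 5 + 6 + 6 + 7 = 24 bits.

Unary([4, 5, 5, 6]) = 111101111101111101111110 (24 bits)


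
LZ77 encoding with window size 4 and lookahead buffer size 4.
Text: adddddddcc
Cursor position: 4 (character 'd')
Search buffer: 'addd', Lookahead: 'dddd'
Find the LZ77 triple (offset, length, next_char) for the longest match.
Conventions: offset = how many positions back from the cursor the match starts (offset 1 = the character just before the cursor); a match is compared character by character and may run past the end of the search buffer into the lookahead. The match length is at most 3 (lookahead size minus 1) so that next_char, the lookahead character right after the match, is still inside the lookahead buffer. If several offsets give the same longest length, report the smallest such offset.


Try each offset into the search buffer:
  offset=1 (pos 3, char 'd'): match length 3
  offset=2 (pos 2, char 'd'): match length 3
  offset=3 (pos 1, char 'd'): match length 3
  offset=4 (pos 0, char 'a'): match length 0
Longest match has length 3, found at offsets 1, 2, 3; take the smallest, offset 1.
next_char = character at position 4 + 3 = 7 -> 'd'

Best match: offset=1, length=3 (matching 'ddd' starting at position 3)
LZ77 triple: (1, 3, 'd')


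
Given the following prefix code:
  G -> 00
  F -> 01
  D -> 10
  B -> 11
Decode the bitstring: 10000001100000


Decoding step by step:
Bits 10 -> D
Bits 00 -> G
Bits 00 -> G
Bits 01 -> F
Bits 10 -> D
Bits 00 -> G
Bits 00 -> G


Decoded message: DGGFDGG


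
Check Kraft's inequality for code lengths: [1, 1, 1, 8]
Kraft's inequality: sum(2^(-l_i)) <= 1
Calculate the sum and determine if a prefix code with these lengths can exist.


Sum = 2^(-1) + 2^(-1) + 2^(-1) + 2^(-8)
    = 0.5 + 0.5 + 0.5 + 0.00390625
    = 385/256 = 1.50390625
Since 1.50390625 > 1, Kraft's inequality is NOT satisfied.
A prefix code with these lengths CANNOT exist.

Kraft sum = 1.50390625. Not satisfied.


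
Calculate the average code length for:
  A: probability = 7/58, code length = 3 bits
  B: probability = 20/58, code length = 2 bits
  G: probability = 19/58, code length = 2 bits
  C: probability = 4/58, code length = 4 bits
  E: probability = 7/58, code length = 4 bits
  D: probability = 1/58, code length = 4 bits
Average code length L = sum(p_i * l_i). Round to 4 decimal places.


Weighted contributions p_i * l_i:
  A: (7/58) * 3 = 21/58
  B: (20/58) * 2 = 40/58
  G: (19/58) * 2 = 38/58
  C: (4/58) * 4 = 16/58
  E: (7/58) * 4 = 28/58
  D: (1/58) * 4 = 4/58
Sum = (21 + 40 + 38 + 16 + 28 + 4)/58 = 147/58

L = 147/58 = 2.5345 bits/symbol


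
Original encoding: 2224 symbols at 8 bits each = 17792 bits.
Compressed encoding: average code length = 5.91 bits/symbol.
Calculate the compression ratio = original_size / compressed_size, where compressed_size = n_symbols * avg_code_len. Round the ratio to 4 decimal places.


original_size = n_symbols * orig_bits = 2224 * 8 = 17792 bits
compressed_size = n_symbols * avg_code_len = 2224 * 5.91 = 13143.84 bits
ratio = original_size / compressed_size = 17792 / 13143.84 = 1.3536

Compression ratio = 1.3536


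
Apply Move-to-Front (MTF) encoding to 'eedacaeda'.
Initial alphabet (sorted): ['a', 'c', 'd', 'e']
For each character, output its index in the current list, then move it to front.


MTF encoding:
'e': index 3 in ['a', 'c', 'd', 'e'] -> ['e', 'a', 'c', 'd']
'e': index 0 in ['e', 'a', 'c', 'd'] -> ['e', 'a', 'c', 'd']
'd': index 3 in ['e', 'a', 'c', 'd'] -> ['d', 'e', 'a', 'c']
'a': index 2 in ['d', 'e', 'a', 'c'] -> ['a', 'd', 'e', 'c']
'c': index 3 in ['a', 'd', 'e', 'c'] -> ['c', 'a', 'd', 'e']
'a': index 1 in ['c', 'a', 'd', 'e'] -> ['a', 'c', 'd', 'e']
'e': index 3 in ['a', 'c', 'd', 'e'] -> ['e', 'a', 'c', 'd']
'd': index 3 in ['e', 'a', 'c', 'd'] -> ['d', 'e', 'a', 'c']
'a': index 2 in ['d', 'e', 'a', 'c'] -> ['a', 'd', 'e', 'c']


Output: [3, 0, 3, 2, 3, 1, 3, 3, 2]


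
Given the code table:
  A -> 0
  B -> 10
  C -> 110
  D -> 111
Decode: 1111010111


Decoding:
111 -> D
10 -> B
10 -> B
111 -> D


Result: DBBD


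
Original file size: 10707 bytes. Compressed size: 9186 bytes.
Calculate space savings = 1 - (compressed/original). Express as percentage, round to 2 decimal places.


ratio = compressed/original = 9186/10707 = 0.857943
savings = 1 - ratio = 1 - 0.857943 = 0.142057
as a percentage: 0.142057 * 100 = 14.21%

Space savings = 1 - 9186/10707 = 14.21%


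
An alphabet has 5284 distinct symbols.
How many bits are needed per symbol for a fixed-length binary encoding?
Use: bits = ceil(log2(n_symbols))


log2(5284) = 12.3674
Bracket: 2^12 = 4096 < 5284 <= 2^13 = 8192
So ceil(log2(5284)) = 13

bits = ceil(log2(5284)) = ceil(12.3674) = 13 bits


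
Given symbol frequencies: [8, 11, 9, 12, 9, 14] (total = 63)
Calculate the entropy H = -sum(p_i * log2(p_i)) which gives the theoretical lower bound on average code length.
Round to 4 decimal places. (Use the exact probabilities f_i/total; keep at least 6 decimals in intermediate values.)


Per-symbol terms -p_i * log2(p_i) with p_i = f_i/63:
  p = 8/63 = 0.126984: log2(p) = -2.977280, -p*log2(p) = 0.378067
  p = 11/63 = 0.174603: log2(p) = -2.517848, -p*log2(p) = 0.439624
  p = 9/63 = 0.142857: log2(p) = -2.807355, -p*log2(p) = 0.401051
  p = 12/63 = 0.190476: log2(p) = -2.392317, -p*log2(p) = 0.455680
  p = 9/63 = 0.142857: log2(p) = -2.807355, -p*log2(p) = 0.401051
  p = 14/63 = 0.222222: log2(p) = -2.169925, -p*log2(p) = 0.482206
H = 0.378067 + 0.439624 + 0.401051 + 0.455680 + 0.401051 + 0.482206 = 2.557679

H = 2.5577 bits/symbol


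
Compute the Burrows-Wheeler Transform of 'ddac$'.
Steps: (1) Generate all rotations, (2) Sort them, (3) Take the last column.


Rotations (sorted):
  0: $ddac -> last char: c
  1: ac$dd -> last char: d
  2: c$dda -> last char: a
  3: dac$d -> last char: d
  4: ddac$ -> last char: $


BWT = cdad$


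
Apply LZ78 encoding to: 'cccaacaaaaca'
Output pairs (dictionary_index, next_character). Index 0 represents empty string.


LZ78 encoding steps:
Dictionary: {0: ''}
Step 1: w='' (idx 0), next='c' -> output (0, 'c'), add 'c' as idx 1
Step 2: w='c' (idx 1), next='c' -> output (1, 'c'), add 'cc' as idx 2
Step 3: w='' (idx 0), next='a' -> output (0, 'a'), add 'a' as idx 3
Step 4: w='a' (idx 3), next='c' -> output (3, 'c'), add 'ac' as idx 4
Step 5: w='a' (idx 3), next='a' -> output (3, 'a'), add 'aa' as idx 5
Step 6: w='aa' (idx 5), next='c' -> output (5, 'c'), add 'aac' as idx 6
Step 7: w='a' (idx 3), end of input -> output (3, '')


Encoded: [(0, 'c'), (1, 'c'), (0, 'a'), (3, 'c'), (3, 'a'), (5, 'c'), (3, '')]


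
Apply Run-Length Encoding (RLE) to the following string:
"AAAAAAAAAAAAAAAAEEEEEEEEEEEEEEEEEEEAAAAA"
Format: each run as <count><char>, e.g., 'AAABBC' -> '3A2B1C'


Scanning runs left to right:
  i=0: run of 'A' x 16 -> '16A'
  i=16: run of 'E' x 19 -> '19E'
  i=35: run of 'A' x 5 -> '5A'

RLE = 16A19E5A


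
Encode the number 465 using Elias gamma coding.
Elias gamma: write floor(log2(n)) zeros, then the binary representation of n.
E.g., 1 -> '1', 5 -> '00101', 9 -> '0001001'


num_bits = floor(log2(465)) + 1 = 9
leading_zeros = num_bits - 1 = 8
binary(465) = 111010001

Elias gamma(465) = '00000000' + '111010001' = 00000000111010001 (17 bits)


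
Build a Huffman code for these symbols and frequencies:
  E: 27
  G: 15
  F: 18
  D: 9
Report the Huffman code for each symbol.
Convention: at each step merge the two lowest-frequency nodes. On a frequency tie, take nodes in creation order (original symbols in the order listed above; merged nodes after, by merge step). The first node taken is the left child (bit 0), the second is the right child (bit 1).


Huffman tree construction:
Step 1: Merge D(9) + G(15) = 24
Step 2: Merge F(18) + (D+G)(24) = 42
Step 3: Merge E(27) + (F+(D+G))(42) = 69
Read each symbol's code off the tree from the root (left child = 0, right child = 1).

Codes:
  E: 0 (length 1)
  G: 111 (length 3)
  F: 10 (length 2)
  D: 110 (length 3)
Average code length: 135/69 = 1.9565 bits/symbol


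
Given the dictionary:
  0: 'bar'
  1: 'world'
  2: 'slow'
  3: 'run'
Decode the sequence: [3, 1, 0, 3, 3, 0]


Look up each index in the dictionary:
  3 -> 'run'
  1 -> 'world'
  0 -> 'bar'
  3 -> 'run'
  3 -> 'run'
  0 -> 'bar'

Decoded: "run world bar run run bar"


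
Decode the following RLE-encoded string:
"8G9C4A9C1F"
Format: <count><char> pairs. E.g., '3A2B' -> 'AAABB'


Expanding each <count><char> pair:
  8G -> 'GGGGGGGG'
  9C -> 'CCCCCCCCC'
  4A -> 'AAAA'
  9C -> 'CCCCCCCCC'
  1F -> 'F'

Decoded = GGGGGGGGCCCCCCCCCAAAACCCCCCCCCF


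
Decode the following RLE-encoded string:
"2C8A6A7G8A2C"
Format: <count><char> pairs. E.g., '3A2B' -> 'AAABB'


Expanding each <count><char> pair:
  2C -> 'CC'
  8A -> 'AAAAAAAA'
  6A -> 'AAAAAA'
  7G -> 'GGGGGGG'
  8A -> 'AAAAAAAA'
  2C -> 'CC'

Decoded = CCAAAAAAAAAAAAAAGGGGGGGAAAAAAAACC


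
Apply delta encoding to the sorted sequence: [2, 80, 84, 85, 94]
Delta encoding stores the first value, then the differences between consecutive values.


First value: 2
Deltas:
  80 - 2 = 78
  84 - 80 = 4
  85 - 84 = 1
  94 - 85 = 9


Delta encoded: [2, 78, 4, 1, 9]


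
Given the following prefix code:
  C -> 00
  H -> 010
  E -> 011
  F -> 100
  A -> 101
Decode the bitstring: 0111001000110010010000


Decoding step by step:
Bits 011 -> E
Bits 100 -> F
Bits 100 -> F
Bits 011 -> E
Bits 00 -> C
Bits 100 -> F
Bits 100 -> F
Bits 00 -> C


Decoded message: EFFECFFC


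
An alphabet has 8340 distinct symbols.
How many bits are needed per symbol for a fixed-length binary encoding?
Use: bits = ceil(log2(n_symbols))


log2(8340) = 13.0258
Bracket: 2^13 = 8192 < 8340 <= 2^14 = 16384
So ceil(log2(8340)) = 14

bits = ceil(log2(8340)) = ceil(13.0258) = 14 bits


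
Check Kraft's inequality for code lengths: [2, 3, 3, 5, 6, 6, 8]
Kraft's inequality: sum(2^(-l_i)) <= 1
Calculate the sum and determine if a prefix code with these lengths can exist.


Sum = 2^(-2) + 2^(-3) + 2^(-3) + 2^(-5) + 2^(-6) + 2^(-6) + 2^(-8)
    = 0.25 + 0.125 + 0.125 + 0.03125 + 0.015625 + 0.015625 + 0.00390625
    = 145/256 = 0.56640625
Since 0.56640625 <= 1, Kraft's inequality IS satisfied.
A prefix code with these lengths CAN exist.

Kraft sum = 0.56640625. Satisfied.


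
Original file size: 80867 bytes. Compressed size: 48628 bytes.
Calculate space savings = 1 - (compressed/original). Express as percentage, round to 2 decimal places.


ratio = compressed/original = 48628/80867 = 0.601333
savings = 1 - ratio = 1 - 0.601333 = 0.398667
as a percentage: 0.398667 * 100 = 39.87%

Space savings = 1 - 48628/80867 = 39.87%


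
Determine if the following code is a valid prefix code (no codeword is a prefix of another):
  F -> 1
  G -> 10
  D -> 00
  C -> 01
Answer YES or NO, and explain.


Checking each pair (does one codeword prefix another?):
  F='1' vs G='10': prefix -- VIOLATION

NO -- this is NOT a valid prefix code. F (1) is a prefix of G (10).


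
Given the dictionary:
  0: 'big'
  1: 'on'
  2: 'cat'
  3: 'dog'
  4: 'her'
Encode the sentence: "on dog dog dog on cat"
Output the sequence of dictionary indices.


Look up each word in the dictionary:
  'on' -> 1
  'dog' -> 3
  'dog' -> 3
  'dog' -> 3
  'on' -> 1
  'cat' -> 2

Encoded: [1, 3, 3, 3, 1, 2]


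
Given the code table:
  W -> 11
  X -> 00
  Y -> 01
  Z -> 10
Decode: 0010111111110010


Decoding:
00 -> X
10 -> Z
11 -> W
11 -> W
11 -> W
11 -> W
00 -> X
10 -> Z


Result: XZWWWWXZ


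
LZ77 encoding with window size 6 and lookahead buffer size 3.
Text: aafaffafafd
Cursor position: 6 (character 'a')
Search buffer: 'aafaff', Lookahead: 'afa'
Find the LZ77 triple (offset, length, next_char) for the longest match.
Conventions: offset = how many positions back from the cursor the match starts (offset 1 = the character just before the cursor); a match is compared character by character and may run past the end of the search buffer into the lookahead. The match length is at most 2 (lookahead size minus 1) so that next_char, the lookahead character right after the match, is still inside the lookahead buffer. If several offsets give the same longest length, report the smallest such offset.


Try each offset into the search buffer:
  offset=1 (pos 5, char 'f'): match length 0
  offset=2 (pos 4, char 'f'): match length 0
  offset=3 (pos 3, char 'a'): match length 2
  offset=4 (pos 2, char 'f'): match length 0
  offset=5 (pos 1, char 'a'): match length 2
  offset=6 (pos 0, char 'a'): match length 1
Longest match has length 2, found at offsets 3, 5; take the smallest, offset 3.
next_char = character at position 6 + 2 = 8 -> 'a'

Best match: offset=3, length=2 (matching 'af' starting at position 3)
LZ77 triple: (3, 2, 'a')


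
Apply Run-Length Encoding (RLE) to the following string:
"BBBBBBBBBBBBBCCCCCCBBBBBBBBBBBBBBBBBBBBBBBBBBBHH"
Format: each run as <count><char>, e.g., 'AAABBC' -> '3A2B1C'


Scanning runs left to right:
  i=0: run of 'B' x 13 -> '13B'
  i=13: run of 'C' x 6 -> '6C'
  i=19: run of 'B' x 27 -> '27B'
  i=46: run of 'H' x 2 -> '2H'

RLE = 13B6C27B2H


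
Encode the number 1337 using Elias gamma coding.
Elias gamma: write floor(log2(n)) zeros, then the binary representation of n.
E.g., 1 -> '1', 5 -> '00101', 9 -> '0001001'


num_bits = floor(log2(1337)) + 1 = 11
leading_zeros = num_bits - 1 = 10
binary(1337) = 10100111001

Elias gamma(1337) = '0000000000' + '10100111001' = 000000000010100111001 (21 bits)


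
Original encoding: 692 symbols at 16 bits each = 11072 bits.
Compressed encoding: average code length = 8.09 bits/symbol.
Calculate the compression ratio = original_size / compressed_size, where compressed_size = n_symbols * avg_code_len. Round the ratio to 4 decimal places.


original_size = n_symbols * orig_bits = 692 * 16 = 11072 bits
compressed_size = n_symbols * avg_code_len = 692 * 8.09 = 5598.28 bits
ratio = original_size / compressed_size = 11072 / 5598.28 = 1.9778

Compression ratio = 1.9778


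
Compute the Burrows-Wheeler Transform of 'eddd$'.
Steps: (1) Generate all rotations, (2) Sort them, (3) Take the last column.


Rotations (sorted):
  0: $eddd -> last char: d
  1: d$edd -> last char: d
  2: dd$ed -> last char: d
  3: ddd$e -> last char: e
  4: eddd$ -> last char: $


BWT = ddde$


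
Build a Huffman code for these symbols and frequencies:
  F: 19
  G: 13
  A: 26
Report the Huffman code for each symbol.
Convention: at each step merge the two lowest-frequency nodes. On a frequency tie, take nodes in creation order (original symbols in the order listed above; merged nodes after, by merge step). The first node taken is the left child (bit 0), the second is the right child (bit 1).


Huffman tree construction:
Step 1: Merge G(13) + F(19) = 32
Step 2: Merge A(26) + (G+F)(32) = 58
Read each symbol's code off the tree from the root (left child = 0, right child = 1).

Codes:
  F: 11 (length 2)
  G: 10 (length 2)
  A: 0 (length 1)
Average code length: 90/58 = 1.5517 bits/symbol


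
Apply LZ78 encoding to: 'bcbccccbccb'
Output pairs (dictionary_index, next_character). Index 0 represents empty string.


LZ78 encoding steps:
Dictionary: {0: ''}
Step 1: w='' (idx 0), next='b' -> output (0, 'b'), add 'b' as idx 1
Step 2: w='' (idx 0), next='c' -> output (0, 'c'), add 'c' as idx 2
Step 3: w='b' (idx 1), next='c' -> output (1, 'c'), add 'bc' as idx 3
Step 4: w='c' (idx 2), next='c' -> output (2, 'c'), add 'cc' as idx 4
Step 5: w='c' (idx 2), next='b' -> output (2, 'b'), add 'cb' as idx 5
Step 6: w='cc' (idx 4), next='b' -> output (4, 'b'), add 'ccb' as idx 6


Encoded: [(0, 'b'), (0, 'c'), (1, 'c'), (2, 'c'), (2, 'b'), (4, 'b')]


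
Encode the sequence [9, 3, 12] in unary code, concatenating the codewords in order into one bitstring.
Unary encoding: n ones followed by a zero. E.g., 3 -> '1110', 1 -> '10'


Encode each number as n ones followed by a terminating 0:
  9 -> 1111111110 (10 bits)
  3 -> 1110 (4 bits)
  12 -> 1111111111110 (13 bits)
Total length = 10 + 4 + 13 = 27 bits.

Unary([9, 3, 12]) = 111111111011101111111111110 (27 bits)


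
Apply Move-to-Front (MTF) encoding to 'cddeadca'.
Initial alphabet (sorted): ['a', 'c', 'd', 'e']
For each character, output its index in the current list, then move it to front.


MTF encoding:
'c': index 1 in ['a', 'c', 'd', 'e'] -> ['c', 'a', 'd', 'e']
'd': index 2 in ['c', 'a', 'd', 'e'] -> ['d', 'c', 'a', 'e']
'd': index 0 in ['d', 'c', 'a', 'e'] -> ['d', 'c', 'a', 'e']
'e': index 3 in ['d', 'c', 'a', 'e'] -> ['e', 'd', 'c', 'a']
'a': index 3 in ['e', 'd', 'c', 'a'] -> ['a', 'e', 'd', 'c']
'd': index 2 in ['a', 'e', 'd', 'c'] -> ['d', 'a', 'e', 'c']
'c': index 3 in ['d', 'a', 'e', 'c'] -> ['c', 'd', 'a', 'e']
'a': index 2 in ['c', 'd', 'a', 'e'] -> ['a', 'c', 'd', 'e']


Output: [1, 2, 0, 3, 3, 2, 3, 2]


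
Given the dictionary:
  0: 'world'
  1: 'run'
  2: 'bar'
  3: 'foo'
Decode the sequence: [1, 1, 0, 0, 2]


Look up each index in the dictionary:
  1 -> 'run'
  1 -> 'run'
  0 -> 'world'
  0 -> 'world'
  2 -> 'bar'

Decoded: "run run world world bar"


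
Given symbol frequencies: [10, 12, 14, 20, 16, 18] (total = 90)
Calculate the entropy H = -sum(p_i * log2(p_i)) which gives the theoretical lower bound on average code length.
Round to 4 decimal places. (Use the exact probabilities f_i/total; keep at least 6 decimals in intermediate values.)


Per-symbol terms -p_i * log2(p_i) with p_i = f_i/90:
  p = 10/90 = 0.111111: log2(p) = -3.169925, -p*log2(p) = 0.352214
  p = 12/90 = 0.133333: log2(p) = -2.906891, -p*log2(p) = 0.387585
  p = 14/90 = 0.155556: log2(p) = -2.684498, -p*log2(p) = 0.417589
  p = 20/90 = 0.222222: log2(p) = -2.169925, -p*log2(p) = 0.482206
  p = 16/90 = 0.177778: log2(p) = -2.491853, -p*log2(p) = 0.442996
  p = 18/90 = 0.200000: log2(p) = -2.321928, -p*log2(p) = 0.464386
H = 0.352214 + 0.387585 + 0.417589 + 0.482206 + 0.442996 + 0.464386 = 2.546976

H = 2.547 bits/symbol


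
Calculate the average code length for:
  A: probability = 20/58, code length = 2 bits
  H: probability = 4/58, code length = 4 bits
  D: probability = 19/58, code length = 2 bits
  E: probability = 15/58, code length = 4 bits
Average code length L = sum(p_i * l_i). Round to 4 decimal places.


Weighted contributions p_i * l_i:
  A: (20/58) * 2 = 40/58
  H: (4/58) * 4 = 16/58
  D: (19/58) * 2 = 38/58
  E: (15/58) * 4 = 60/58
Sum = (40 + 16 + 38 + 60)/58 = 154/58

L = 154/58 = 2.6552 bits/symbol


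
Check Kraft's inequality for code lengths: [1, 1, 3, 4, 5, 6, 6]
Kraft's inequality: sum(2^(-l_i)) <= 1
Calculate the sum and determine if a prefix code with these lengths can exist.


Sum = 2^(-1) + 2^(-1) + 2^(-3) + 2^(-4) + 2^(-5) + 2^(-6) + 2^(-6)
    = 0.5 + 0.5 + 0.125 + 0.0625 + 0.03125 + 0.015625 + 0.015625
    = 80/64 = 1.25
Since 1.25 > 1, Kraft's inequality is NOT satisfied.
A prefix code with these lengths CANNOT exist.

Kraft sum = 1.25. Not satisfied.


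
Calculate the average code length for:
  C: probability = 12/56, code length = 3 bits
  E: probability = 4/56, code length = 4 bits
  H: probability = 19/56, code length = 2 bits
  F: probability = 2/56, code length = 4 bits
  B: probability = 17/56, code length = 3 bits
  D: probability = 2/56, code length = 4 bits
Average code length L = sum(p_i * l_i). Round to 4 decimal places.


Weighted contributions p_i * l_i:
  C: (12/56) * 3 = 36/56
  E: (4/56) * 4 = 16/56
  H: (19/56) * 2 = 38/56
  F: (2/56) * 4 = 8/56
  B: (17/56) * 3 = 51/56
  D: (2/56) * 4 = 8/56
Sum = (36 + 16 + 38 + 8 + 51 + 8)/56 = 157/56

L = 157/56 = 2.8036 bits/symbol


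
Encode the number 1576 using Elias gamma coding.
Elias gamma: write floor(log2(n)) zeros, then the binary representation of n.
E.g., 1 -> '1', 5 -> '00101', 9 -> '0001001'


num_bits = floor(log2(1576)) + 1 = 11
leading_zeros = num_bits - 1 = 10
binary(1576) = 11000101000

Elias gamma(1576) = '0000000000' + '11000101000' = 000000000011000101000 (21 bits)


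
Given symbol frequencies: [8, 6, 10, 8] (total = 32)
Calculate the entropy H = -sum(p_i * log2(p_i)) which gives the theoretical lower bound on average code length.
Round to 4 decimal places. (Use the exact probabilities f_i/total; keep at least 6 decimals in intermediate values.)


Per-symbol terms -p_i * log2(p_i) with p_i = f_i/32:
  p = 8/32 = 0.250000: log2(p) = -2.000000, -p*log2(p) = 0.500000
  p = 6/32 = 0.187500: log2(p) = -2.415037, -p*log2(p) = 0.452820
  p = 10/32 = 0.312500: log2(p) = -1.678072, -p*log2(p) = 0.524397
  p = 8/32 = 0.250000: log2(p) = -2.000000, -p*log2(p) = 0.500000
H = 0.500000 + 0.452820 + 0.524397 + 0.500000 = 1.977217

H = 1.9772 bits/symbol


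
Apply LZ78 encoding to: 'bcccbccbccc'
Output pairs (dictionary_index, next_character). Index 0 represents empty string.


LZ78 encoding steps:
Dictionary: {0: ''}
Step 1: w='' (idx 0), next='b' -> output (0, 'b'), add 'b' as idx 1
Step 2: w='' (idx 0), next='c' -> output (0, 'c'), add 'c' as idx 2
Step 3: w='c' (idx 2), next='c' -> output (2, 'c'), add 'cc' as idx 3
Step 4: w='b' (idx 1), next='c' -> output (1, 'c'), add 'bc' as idx 4
Step 5: w='c' (idx 2), next='b' -> output (2, 'b'), add 'cb' as idx 5
Step 6: w='cc' (idx 3), next='c' -> output (3, 'c'), add 'ccc' as idx 6


Encoded: [(0, 'b'), (0, 'c'), (2, 'c'), (1, 'c'), (2, 'b'), (3, 'c')]


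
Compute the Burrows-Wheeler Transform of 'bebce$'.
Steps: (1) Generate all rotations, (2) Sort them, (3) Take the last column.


Rotations (sorted):
  0: $bebce -> last char: e
  1: bce$be -> last char: e
  2: bebce$ -> last char: $
  3: ce$beb -> last char: b
  4: e$bebc -> last char: c
  5: ebce$b -> last char: b


BWT = ee$bcb


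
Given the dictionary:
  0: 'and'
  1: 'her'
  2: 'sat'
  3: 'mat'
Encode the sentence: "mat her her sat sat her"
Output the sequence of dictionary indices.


Look up each word in the dictionary:
  'mat' -> 3
  'her' -> 1
  'her' -> 1
  'sat' -> 2
  'sat' -> 2
  'her' -> 1

Encoded: [3, 1, 1, 2, 2, 1]


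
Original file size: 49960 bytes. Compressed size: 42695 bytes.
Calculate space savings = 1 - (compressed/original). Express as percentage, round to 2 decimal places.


ratio = compressed/original = 42695/49960 = 0.854584
savings = 1 - ratio = 1 - 0.854584 = 0.145416
as a percentage: 0.145416 * 100 = 14.54%

Space savings = 1 - 42695/49960 = 14.54%


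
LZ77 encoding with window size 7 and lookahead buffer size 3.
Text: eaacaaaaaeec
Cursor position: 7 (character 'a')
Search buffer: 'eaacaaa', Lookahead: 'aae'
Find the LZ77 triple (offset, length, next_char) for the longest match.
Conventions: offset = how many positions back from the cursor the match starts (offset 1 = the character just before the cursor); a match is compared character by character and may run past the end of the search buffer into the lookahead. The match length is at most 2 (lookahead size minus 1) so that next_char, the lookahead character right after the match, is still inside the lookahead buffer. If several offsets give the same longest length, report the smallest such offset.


Try each offset into the search buffer:
  offset=1 (pos 6, char 'a'): match length 2
  offset=2 (pos 5, char 'a'): match length 2
  offset=3 (pos 4, char 'a'): match length 2
  offset=4 (pos 3, char 'c'): match length 0
  offset=5 (pos 2, char 'a'): match length 1
  offset=6 (pos 1, char 'a'): match length 2
  offset=7 (pos 0, char 'e'): match length 0
Longest match has length 2, found at offsets 1, 2, 3, 6; take the smallest, offset 1.
next_char = character at position 7 + 2 = 9 -> 'e'

Best match: offset=1, length=2 (matching 'aa' starting at position 6)
LZ77 triple: (1, 2, 'e')


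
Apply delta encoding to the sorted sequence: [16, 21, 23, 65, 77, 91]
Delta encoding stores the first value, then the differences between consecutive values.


First value: 16
Deltas:
  21 - 16 = 5
  23 - 21 = 2
  65 - 23 = 42
  77 - 65 = 12
  91 - 77 = 14


Delta encoded: [16, 5, 2, 42, 12, 14]


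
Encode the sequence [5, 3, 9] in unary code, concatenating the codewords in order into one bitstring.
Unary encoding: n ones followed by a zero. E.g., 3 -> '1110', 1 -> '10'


Encode each number as n ones followed by a terminating 0:
  5 -> 111110 (6 bits)
  3 -> 1110 (4 bits)
  9 -> 1111111110 (10 bits)
Total length = 6 + 4 + 10 = 20 bits.

Unary([5, 3, 9]) = 11111011101111111110 (20 bits)


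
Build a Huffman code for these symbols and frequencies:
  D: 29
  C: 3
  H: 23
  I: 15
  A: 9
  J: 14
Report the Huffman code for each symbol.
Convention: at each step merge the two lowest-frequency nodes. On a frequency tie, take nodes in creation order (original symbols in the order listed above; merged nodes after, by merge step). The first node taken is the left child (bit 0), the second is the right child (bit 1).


Huffman tree construction:
Step 1: Merge C(3) + A(9) = 12
Step 2: Merge (C+A)(12) + J(14) = 26
Step 3: Merge I(15) + H(23) = 38
Step 4: Merge ((C+A)+J)(26) + D(29) = 55
Step 5: Merge (I+H)(38) + (((C+A)+J)+D)(55) = 93
Read each symbol's code off the tree from the root (left child = 0, right child = 1).

Codes:
  D: 11 (length 2)
  C: 1000 (length 4)
  H: 01 (length 2)
  I: 00 (length 2)
  A: 1001 (length 4)
  J: 101 (length 3)
Average code length: 224/93 = 2.4086 bits/symbol


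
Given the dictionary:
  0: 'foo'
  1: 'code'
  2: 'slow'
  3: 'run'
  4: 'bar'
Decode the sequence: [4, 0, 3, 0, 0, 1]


Look up each index in the dictionary:
  4 -> 'bar'
  0 -> 'foo'
  3 -> 'run'
  0 -> 'foo'
  0 -> 'foo'
  1 -> 'code'

Decoded: "bar foo run foo foo code"


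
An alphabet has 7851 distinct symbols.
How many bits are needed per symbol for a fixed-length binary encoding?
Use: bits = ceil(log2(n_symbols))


log2(7851) = 12.9387
Bracket: 2^12 = 4096 < 7851 <= 2^13 = 8192
So ceil(log2(7851)) = 13

bits = ceil(log2(7851)) = ceil(12.9387) = 13 bits


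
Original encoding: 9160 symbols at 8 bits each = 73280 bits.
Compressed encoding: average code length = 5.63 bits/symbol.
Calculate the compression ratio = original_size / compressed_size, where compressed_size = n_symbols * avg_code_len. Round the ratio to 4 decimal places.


original_size = n_symbols * orig_bits = 9160 * 8 = 73280 bits
compressed_size = n_symbols * avg_code_len = 9160 * 5.63 = 51570.8 bits
ratio = original_size / compressed_size = 73280 / 51570.8 = 1.421

Compression ratio = 1.421


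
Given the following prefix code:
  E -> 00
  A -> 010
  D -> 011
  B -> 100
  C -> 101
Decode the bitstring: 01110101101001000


Decoding step by step:
Bits 011 -> D
Bits 101 -> C
Bits 011 -> D
Bits 010 -> A
Bits 010 -> A
Bits 00 -> E


Decoded message: DCDAAE


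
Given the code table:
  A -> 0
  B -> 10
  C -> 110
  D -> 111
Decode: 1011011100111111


Decoding:
10 -> B
110 -> C
111 -> D
0 -> A
0 -> A
111 -> D
111 -> D


Result: BCDAADD


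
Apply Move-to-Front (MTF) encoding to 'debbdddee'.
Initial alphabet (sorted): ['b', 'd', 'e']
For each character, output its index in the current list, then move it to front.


MTF encoding:
'd': index 1 in ['b', 'd', 'e'] -> ['d', 'b', 'e']
'e': index 2 in ['d', 'b', 'e'] -> ['e', 'd', 'b']
'b': index 2 in ['e', 'd', 'b'] -> ['b', 'e', 'd']
'b': index 0 in ['b', 'e', 'd'] -> ['b', 'e', 'd']
'd': index 2 in ['b', 'e', 'd'] -> ['d', 'b', 'e']
'd': index 0 in ['d', 'b', 'e'] -> ['d', 'b', 'e']
'd': index 0 in ['d', 'b', 'e'] -> ['d', 'b', 'e']
'e': index 2 in ['d', 'b', 'e'] -> ['e', 'd', 'b']
'e': index 0 in ['e', 'd', 'b'] -> ['e', 'd', 'b']


Output: [1, 2, 2, 0, 2, 0, 0, 2, 0]


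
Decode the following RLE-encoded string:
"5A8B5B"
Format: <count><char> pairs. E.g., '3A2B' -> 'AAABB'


Expanding each <count><char> pair:
  5A -> 'AAAAA'
  8B -> 'BBBBBBBB'
  5B -> 'BBBBB'

Decoded = AAAAABBBBBBBBBBBBB


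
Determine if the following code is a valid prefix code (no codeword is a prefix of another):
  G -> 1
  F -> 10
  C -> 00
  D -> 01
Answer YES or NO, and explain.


Checking each pair (does one codeword prefix another?):
  G='1' vs F='10': prefix -- VIOLATION

NO -- this is NOT a valid prefix code. G (1) is a prefix of F (10).


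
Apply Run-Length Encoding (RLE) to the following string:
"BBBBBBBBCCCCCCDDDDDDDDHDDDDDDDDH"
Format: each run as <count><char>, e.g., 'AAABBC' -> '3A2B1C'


Scanning runs left to right:
  i=0: run of 'B' x 8 -> '8B'
  i=8: run of 'C' x 6 -> '6C'
  i=14: run of 'D' x 8 -> '8D'
  i=22: run of 'H' x 1 -> '1H'
  i=23: run of 'D' x 8 -> '8D'
  i=31: run of 'H' x 1 -> '1H'

RLE = 8B6C8D1H8D1H


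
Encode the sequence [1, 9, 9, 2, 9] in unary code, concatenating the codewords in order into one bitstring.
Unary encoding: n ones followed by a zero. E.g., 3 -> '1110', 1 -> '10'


Encode each number as n ones followed by a terminating 0:
  1 -> 10 (2 bits)
  9 -> 1111111110 (10 bits)
  9 -> 1111111110 (10 bits)
  2 -> 110 (3 bits)
  9 -> 1111111110 (10 bits)
Total length = 2 + 10 + 10 + 3 + 10 = 35 bits.

Unary([1, 9, 9, 2, 9]) = 10111111111011111111101101111111110 (35 bits)


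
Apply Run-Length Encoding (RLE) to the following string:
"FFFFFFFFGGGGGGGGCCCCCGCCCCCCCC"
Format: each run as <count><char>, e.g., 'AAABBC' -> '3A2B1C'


Scanning runs left to right:
  i=0: run of 'F' x 8 -> '8F'
  i=8: run of 'G' x 8 -> '8G'
  i=16: run of 'C' x 5 -> '5C'
  i=21: run of 'G' x 1 -> '1G'
  i=22: run of 'C' x 8 -> '8C'

RLE = 8F8G5C1G8C


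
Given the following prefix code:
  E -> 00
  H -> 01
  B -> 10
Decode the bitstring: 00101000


Decoding step by step:
Bits 00 -> E
Bits 10 -> B
Bits 10 -> B
Bits 00 -> E


Decoded message: EBBE


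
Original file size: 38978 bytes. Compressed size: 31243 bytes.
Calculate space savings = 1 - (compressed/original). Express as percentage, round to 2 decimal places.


ratio = compressed/original = 31243/38978 = 0.801555
savings = 1 - ratio = 1 - 0.801555 = 0.198445
as a percentage: 0.198445 * 100 = 19.84%

Space savings = 1 - 31243/38978 = 19.84%


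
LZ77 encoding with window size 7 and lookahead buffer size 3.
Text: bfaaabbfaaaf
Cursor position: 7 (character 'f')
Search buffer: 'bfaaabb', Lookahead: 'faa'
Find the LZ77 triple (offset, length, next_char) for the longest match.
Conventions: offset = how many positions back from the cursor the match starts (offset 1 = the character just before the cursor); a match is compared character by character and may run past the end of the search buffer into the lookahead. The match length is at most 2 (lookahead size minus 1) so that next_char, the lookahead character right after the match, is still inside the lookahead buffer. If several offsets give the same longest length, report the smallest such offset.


Try each offset into the search buffer:
  offset=1 (pos 6, char 'b'): match length 0
  offset=2 (pos 5, char 'b'): match length 0
  offset=3 (pos 4, char 'a'): match length 0
  offset=4 (pos 3, char 'a'): match length 0
  offset=5 (pos 2, char 'a'): match length 0
  offset=6 (pos 1, char 'f'): match length 2
  offset=7 (pos 0, char 'b'): match length 0
Longest match has length 2 at offset 6.
next_char = character at position 7 + 2 = 9 -> 'a'

Best match: offset=6, length=2 (matching 'fa' starting at position 1)
LZ77 triple: (6, 2, 'a')


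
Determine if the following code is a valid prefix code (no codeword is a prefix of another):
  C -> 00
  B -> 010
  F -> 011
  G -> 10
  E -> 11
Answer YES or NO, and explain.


Checking each pair (does one codeword prefix another?):
  C='00' vs B='010': no prefix
  C='00' vs F='011': no prefix
  C='00' vs G='10': no prefix
  C='00' vs E='11': no prefix
  B='010' vs C='00': no prefix
  B='010' vs F='011': no prefix
  B='010' vs G='10': no prefix
  B='010' vs E='11': no prefix
  F='011' vs C='00': no prefix
  F='011' vs B='010': no prefix
  F='011' vs G='10': no prefix
  F='011' vs E='11': no prefix
  G='10' vs C='00': no prefix
  G='10' vs B='010': no prefix
  G='10' vs F='011': no prefix
  G='10' vs E='11': no prefix
  E='11' vs C='00': no prefix
  E='11' vs B='010': no prefix
  E='11' vs F='011': no prefix
  E='11' vs G='10': no prefix
No violation found over all pairs.

YES -- this is a valid prefix code. No codeword is a prefix of any other codeword.


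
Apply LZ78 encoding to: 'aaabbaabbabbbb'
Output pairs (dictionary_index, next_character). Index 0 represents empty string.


LZ78 encoding steps:
Dictionary: {0: ''}
Step 1: w='' (idx 0), next='a' -> output (0, 'a'), add 'a' as idx 1
Step 2: w='a' (idx 1), next='a' -> output (1, 'a'), add 'aa' as idx 2
Step 3: w='' (idx 0), next='b' -> output (0, 'b'), add 'b' as idx 3
Step 4: w='b' (idx 3), next='a' -> output (3, 'a'), add 'ba' as idx 4
Step 5: w='a' (idx 1), next='b' -> output (1, 'b'), add 'ab' as idx 5
Step 6: w='ba' (idx 4), next='b' -> output (4, 'b'), add 'bab' as idx 6
Step 7: w='b' (idx 3), next='b' -> output (3, 'b'), add 'bb' as idx 7
Step 8: w='b' (idx 3), end of input -> output (3, '')


Encoded: [(0, 'a'), (1, 'a'), (0, 'b'), (3, 'a'), (1, 'b'), (4, 'b'), (3, 'b'), (3, '')]


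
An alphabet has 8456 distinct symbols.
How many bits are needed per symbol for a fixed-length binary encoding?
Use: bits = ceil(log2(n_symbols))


log2(8456) = 13.0458
Bracket: 2^13 = 8192 < 8456 <= 2^14 = 16384
So ceil(log2(8456)) = 14

bits = ceil(log2(8456)) = ceil(13.0458) = 14 bits


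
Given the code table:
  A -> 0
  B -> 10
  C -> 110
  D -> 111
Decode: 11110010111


Decoding:
111 -> D
10 -> B
0 -> A
10 -> B
111 -> D


Result: DBABD


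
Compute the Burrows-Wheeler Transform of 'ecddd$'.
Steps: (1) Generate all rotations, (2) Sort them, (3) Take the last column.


Rotations (sorted):
  0: $ecddd -> last char: d
  1: cddd$e -> last char: e
  2: d$ecdd -> last char: d
  3: dd$ecd -> last char: d
  4: ddd$ec -> last char: c
  5: ecddd$ -> last char: $


BWT = deddc$


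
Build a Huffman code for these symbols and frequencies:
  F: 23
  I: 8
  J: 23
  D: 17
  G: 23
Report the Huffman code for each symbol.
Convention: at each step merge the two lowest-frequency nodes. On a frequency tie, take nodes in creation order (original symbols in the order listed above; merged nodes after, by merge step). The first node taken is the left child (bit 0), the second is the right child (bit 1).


Huffman tree construction:
Step 1: Merge I(8) + D(17) = 25
Step 2: Merge F(23) + J(23) = 46
Step 3: Merge G(23) + (I+D)(25) = 48
Step 4: Merge (F+J)(46) + (G+(I+D))(48) = 94
Read each symbol's code off the tree from the root (left child = 0, right child = 1).

Codes:
  F: 00 (length 2)
  I: 110 (length 3)
  J: 01 (length 2)
  D: 111 (length 3)
  G: 10 (length 2)
Average code length: 213/94 = 2.2660 bits/symbol


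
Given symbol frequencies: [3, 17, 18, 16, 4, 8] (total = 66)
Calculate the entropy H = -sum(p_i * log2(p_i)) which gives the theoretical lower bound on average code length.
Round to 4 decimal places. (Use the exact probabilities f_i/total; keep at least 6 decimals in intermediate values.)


Per-symbol terms -p_i * log2(p_i) with p_i = f_i/66:
  p = 3/66 = 0.045455: log2(p) = -4.459432, -p*log2(p) = 0.202701
  p = 17/66 = 0.257576: log2(p) = -1.956931, -p*log2(p) = 0.504058
  p = 18/66 = 0.272727: log2(p) = -1.874469, -p*log2(p) = 0.511219
  p = 16/66 = 0.242424: log2(p) = -2.044394, -p*log2(p) = 0.495611
  p = 4/66 = 0.060606: log2(p) = -4.044394, -p*log2(p) = 0.245115
  p = 8/66 = 0.121212: log2(p) = -3.044394, -p*log2(p) = 0.369017
H = 0.202701 + 0.504058 + 0.511219 + 0.495611 + 0.245115 + 0.369017 = 2.327721

H = 2.3277 bits/symbol


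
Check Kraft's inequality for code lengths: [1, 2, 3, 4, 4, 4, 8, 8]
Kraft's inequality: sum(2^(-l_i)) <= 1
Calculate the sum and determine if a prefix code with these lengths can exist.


Sum = 2^(-1) + 2^(-2) + 2^(-3) + 2^(-4) + 2^(-4) + 2^(-4) + 2^(-8) + 2^(-8)
    = 0.5 + 0.25 + 0.125 + 0.0625 + 0.0625 + 0.0625 + 0.00390625 + 0.00390625
    = 274/256 = 1.0703125
Since 1.0703125 > 1, Kraft's inequality is NOT satisfied.
A prefix code with these lengths CANNOT exist.

Kraft sum = 1.0703125. Not satisfied.


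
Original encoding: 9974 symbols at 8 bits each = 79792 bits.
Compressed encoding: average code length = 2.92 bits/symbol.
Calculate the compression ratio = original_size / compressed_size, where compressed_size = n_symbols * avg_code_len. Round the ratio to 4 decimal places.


original_size = n_symbols * orig_bits = 9974 * 8 = 79792 bits
compressed_size = n_symbols * avg_code_len = 9974 * 2.92 = 29124.08 bits
ratio = original_size / compressed_size = 79792 / 29124.08 = 2.7397

Compression ratio = 2.7397


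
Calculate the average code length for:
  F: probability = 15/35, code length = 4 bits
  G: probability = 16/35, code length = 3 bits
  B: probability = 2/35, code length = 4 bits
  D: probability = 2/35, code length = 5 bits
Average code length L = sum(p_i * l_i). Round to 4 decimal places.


Weighted contributions p_i * l_i:
  F: (15/35) * 4 = 60/35
  G: (16/35) * 3 = 48/35
  B: (2/35) * 4 = 8/35
  D: (2/35) * 5 = 10/35
Sum = (60 + 48 + 8 + 10)/35 = 126/35

L = 126/35 = 3.6000 bits/symbol


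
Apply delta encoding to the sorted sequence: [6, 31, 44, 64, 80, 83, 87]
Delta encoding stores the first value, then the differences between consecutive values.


First value: 6
Deltas:
  31 - 6 = 25
  44 - 31 = 13
  64 - 44 = 20
  80 - 64 = 16
  83 - 80 = 3
  87 - 83 = 4


Delta encoded: [6, 25, 13, 20, 16, 3, 4]


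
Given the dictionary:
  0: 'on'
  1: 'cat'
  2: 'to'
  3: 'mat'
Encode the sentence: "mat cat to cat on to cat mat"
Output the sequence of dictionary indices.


Look up each word in the dictionary:
  'mat' -> 3
  'cat' -> 1
  'to' -> 2
  'cat' -> 1
  'on' -> 0
  'to' -> 2
  'cat' -> 1
  'mat' -> 3

Encoded: [3, 1, 2, 1, 0, 2, 1, 3]


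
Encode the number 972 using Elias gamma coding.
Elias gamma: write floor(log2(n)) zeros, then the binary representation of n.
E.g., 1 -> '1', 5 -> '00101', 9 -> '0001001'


num_bits = floor(log2(972)) + 1 = 10
leading_zeros = num_bits - 1 = 9
binary(972) = 1111001100

Elias gamma(972) = '000000000' + '1111001100' = 0000000001111001100 (19 bits)


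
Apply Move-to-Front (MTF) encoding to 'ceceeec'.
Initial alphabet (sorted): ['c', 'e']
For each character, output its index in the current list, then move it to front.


MTF encoding:
'c': index 0 in ['c', 'e'] -> ['c', 'e']
'e': index 1 in ['c', 'e'] -> ['e', 'c']
'c': index 1 in ['e', 'c'] -> ['c', 'e']
'e': index 1 in ['c', 'e'] -> ['e', 'c']
'e': index 0 in ['e', 'c'] -> ['e', 'c']
'e': index 0 in ['e', 'c'] -> ['e', 'c']
'c': index 1 in ['e', 'c'] -> ['c', 'e']


Output: [0, 1, 1, 1, 0, 0, 1]


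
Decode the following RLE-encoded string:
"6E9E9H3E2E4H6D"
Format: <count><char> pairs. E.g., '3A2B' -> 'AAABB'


Expanding each <count><char> pair:
  6E -> 'EEEEEE'
  9E -> 'EEEEEEEEE'
  9H -> 'HHHHHHHHH'
  3E -> 'EEE'
  2E -> 'EE'
  4H -> 'HHHH'
  6D -> 'DDDDDD'

Decoded = EEEEEEEEEEEEEEEHHHHHHHHHEEEEEHHHHDDDDDD


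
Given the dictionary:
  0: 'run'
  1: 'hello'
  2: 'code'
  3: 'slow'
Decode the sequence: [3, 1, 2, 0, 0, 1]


Look up each index in the dictionary:
  3 -> 'slow'
  1 -> 'hello'
  2 -> 'code'
  0 -> 'run'
  0 -> 'run'
  1 -> 'hello'

Decoded: "slow hello code run run hello"
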